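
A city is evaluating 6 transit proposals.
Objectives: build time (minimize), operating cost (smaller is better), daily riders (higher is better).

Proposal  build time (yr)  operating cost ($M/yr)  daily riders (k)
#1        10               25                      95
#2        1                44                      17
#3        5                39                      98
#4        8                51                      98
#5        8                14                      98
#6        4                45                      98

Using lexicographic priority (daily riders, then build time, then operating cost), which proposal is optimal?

First maximize daily riders: best is 98, kept {#3, #4, #5, #6}.
Then minimize build time: best is 4, kept {#6}.

#6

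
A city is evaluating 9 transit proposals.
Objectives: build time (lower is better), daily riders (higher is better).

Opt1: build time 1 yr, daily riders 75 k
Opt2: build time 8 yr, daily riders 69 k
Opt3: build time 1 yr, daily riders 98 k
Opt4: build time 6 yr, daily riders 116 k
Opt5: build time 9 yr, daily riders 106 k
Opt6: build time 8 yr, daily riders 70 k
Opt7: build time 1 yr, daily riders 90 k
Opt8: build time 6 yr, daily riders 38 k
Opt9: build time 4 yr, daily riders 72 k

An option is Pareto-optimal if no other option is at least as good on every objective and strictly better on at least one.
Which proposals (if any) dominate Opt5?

Opt4: build time 6≤9, daily riders 116≥106 — dominates Opt5.
Others (Opt1, Opt2, Opt3, Opt6, Opt7, Opt8, Opt9) are each worse than Opt5 on at least one objective.

Opt4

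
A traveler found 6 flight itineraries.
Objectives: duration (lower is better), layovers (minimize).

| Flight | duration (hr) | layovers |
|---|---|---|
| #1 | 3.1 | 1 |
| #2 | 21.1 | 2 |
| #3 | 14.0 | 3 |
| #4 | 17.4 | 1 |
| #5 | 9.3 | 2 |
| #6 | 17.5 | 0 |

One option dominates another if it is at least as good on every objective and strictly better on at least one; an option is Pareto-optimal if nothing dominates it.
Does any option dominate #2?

Yes

#1 vs #2: duration 3.1≤21.1, layovers 1≤2 — #1 is at least as good on every objective and strictly better on at least one, so #1 dominates #2.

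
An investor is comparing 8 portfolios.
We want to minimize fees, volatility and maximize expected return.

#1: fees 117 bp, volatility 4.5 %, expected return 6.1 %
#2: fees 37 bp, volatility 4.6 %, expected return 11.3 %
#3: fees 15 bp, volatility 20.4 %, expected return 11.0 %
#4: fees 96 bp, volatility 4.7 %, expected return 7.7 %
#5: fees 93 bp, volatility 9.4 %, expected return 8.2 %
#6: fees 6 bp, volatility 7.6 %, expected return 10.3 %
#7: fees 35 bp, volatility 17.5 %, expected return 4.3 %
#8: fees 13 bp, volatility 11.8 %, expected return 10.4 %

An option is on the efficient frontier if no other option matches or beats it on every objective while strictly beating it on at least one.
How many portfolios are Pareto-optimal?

#1: not dominated (best volatility).
#2: not dominated (best expected return).
#3: not dominated.
#4: dominated by #2 (fees 37≤96, volatility 4.6≤4.7, expected return 11.3≥7.7).
#5: dominated by #2 (fees 37≤93, volatility 4.6≤9.4, expected return 11.3≥8.2).
#6: not dominated (best fees).
#7: dominated by #6 (fees 6≤35, volatility 7.6≤17.5, expected return 10.3≥4.3).
#8: not dominated.
Pareto-optimal: #1, #2, #3, #6, #8 → 5.

5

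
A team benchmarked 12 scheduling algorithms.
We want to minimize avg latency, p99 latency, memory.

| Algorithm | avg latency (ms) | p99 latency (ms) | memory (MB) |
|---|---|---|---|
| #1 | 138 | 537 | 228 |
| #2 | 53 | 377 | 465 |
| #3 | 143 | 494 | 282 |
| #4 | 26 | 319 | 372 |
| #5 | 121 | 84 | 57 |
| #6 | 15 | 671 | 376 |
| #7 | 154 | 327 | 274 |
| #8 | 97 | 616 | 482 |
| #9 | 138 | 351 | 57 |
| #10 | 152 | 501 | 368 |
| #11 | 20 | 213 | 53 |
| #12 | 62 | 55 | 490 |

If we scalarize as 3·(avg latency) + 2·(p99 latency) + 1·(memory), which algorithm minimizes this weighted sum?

#1: 3·138 + 2·537 + 1·228 = 1716
#2: 3·53 + 2·377 + 1·465 = 1378
#3: 3·143 + 2·494 + 1·282 = 1699
#4: 3·26 + 2·319 + 1·372 = 1088
#5: 3·121 + 2·84 + 1·57 = 588
#6: 3·15 + 2·671 + 1·376 = 1763
#7: 3·154 + 2·327 + 1·274 = 1390
#8: 3·97 + 2·616 + 1·482 = 2005
#9: 3·138 + 2·351 + 1·57 = 1173
#10: 3·152 + 2·501 + 1·368 = 1826
#11: 3·20 + 2·213 + 1·53 = 539
#12: 3·62 + 2·55 + 1·490 = 786
Lowest: #11 at 539.

#11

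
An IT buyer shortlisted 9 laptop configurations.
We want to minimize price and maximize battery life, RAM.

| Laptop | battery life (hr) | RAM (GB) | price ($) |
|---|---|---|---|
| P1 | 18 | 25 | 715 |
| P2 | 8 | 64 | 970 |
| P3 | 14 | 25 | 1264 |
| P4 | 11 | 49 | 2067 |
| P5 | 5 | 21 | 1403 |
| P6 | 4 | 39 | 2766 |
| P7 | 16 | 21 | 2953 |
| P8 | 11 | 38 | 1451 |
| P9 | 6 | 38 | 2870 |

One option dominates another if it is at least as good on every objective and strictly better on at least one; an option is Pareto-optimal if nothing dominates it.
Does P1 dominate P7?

Yes

P1 vs P7: battery life 18≥16, RAM 25≥21, price 715≤2953 — P1 is at least as good on every objective with at least one strict improvement.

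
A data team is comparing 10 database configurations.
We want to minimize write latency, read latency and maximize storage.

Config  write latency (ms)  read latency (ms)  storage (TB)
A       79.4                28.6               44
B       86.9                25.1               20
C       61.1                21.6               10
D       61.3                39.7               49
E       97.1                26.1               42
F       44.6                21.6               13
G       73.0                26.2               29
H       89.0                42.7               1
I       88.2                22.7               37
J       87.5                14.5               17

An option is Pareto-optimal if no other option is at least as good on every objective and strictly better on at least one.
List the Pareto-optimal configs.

A: not dominated.
B: not dominated.
C: dominated by F (write latency 44.6≤61.1, read latency 21.6≤21.6, storage 13≥10).
D: not dominated (best storage).
E: not dominated.
F: not dominated (best write latency).
G: not dominated.
H: dominated by A (write latency 79.4≤89.0, read latency 28.6≤42.7, storage 44≥1).
I: not dominated.
J: not dominated (best read latency).

A, B, D, E, F, G, I, J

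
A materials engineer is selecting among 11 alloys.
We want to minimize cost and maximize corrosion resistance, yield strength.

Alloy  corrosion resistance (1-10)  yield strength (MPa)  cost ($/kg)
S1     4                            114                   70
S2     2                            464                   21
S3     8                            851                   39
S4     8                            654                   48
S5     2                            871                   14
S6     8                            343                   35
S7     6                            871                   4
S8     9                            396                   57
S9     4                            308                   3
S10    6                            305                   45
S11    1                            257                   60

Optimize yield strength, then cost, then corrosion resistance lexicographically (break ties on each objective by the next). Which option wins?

S7

First maximize yield strength: best is 871, kept {S5, S7}.
Then minimize cost: best is 4, kept {S7}.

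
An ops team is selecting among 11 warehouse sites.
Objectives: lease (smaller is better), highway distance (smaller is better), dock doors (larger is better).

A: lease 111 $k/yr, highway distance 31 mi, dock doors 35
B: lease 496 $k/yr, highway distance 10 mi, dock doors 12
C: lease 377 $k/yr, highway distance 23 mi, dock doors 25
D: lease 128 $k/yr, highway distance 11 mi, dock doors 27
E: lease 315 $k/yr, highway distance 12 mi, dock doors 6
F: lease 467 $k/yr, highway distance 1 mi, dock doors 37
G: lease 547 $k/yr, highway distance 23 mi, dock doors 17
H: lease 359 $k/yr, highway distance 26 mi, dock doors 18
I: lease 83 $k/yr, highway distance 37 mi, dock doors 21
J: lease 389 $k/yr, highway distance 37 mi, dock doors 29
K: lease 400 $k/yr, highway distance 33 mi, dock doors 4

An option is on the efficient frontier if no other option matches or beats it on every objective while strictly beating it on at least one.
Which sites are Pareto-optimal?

A, D, F, I

A: not dominated.
B: dominated by F (lease 467≤496, highway distance 1≤10, dock doors 37≥12).
C: dominated by D (lease 128≤377, highway distance 11≤23, dock doors 27≥25).
D: not dominated.
E: dominated by D (lease 128≤315, highway distance 11≤12, dock doors 27≥6).
F: not dominated (best highway distance).
G: dominated by C (lease 377≤547, highway distance 23≤23, dock doors 25≥17).
H: dominated by D (lease 128≤359, highway distance 11≤26, dock doors 27≥18).
I: not dominated (best lease).
J: dominated by A (lease 111≤389, highway distance 31≤37, dock doors 35≥29).
K: dominated by A (lease 111≤400, highway distance 31≤33, dock doors 35≥4).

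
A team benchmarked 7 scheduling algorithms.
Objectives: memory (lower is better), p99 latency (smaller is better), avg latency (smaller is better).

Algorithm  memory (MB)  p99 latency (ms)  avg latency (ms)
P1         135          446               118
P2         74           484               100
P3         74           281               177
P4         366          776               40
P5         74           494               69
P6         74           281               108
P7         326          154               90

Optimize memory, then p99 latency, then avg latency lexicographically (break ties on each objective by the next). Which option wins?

First minimize memory: best is 74, kept {P2, P3, P5, P6}.
Then minimize p99 latency: best is 281, kept {P3, P6}.
Then minimize avg latency: best is 108, kept {P6}.

P6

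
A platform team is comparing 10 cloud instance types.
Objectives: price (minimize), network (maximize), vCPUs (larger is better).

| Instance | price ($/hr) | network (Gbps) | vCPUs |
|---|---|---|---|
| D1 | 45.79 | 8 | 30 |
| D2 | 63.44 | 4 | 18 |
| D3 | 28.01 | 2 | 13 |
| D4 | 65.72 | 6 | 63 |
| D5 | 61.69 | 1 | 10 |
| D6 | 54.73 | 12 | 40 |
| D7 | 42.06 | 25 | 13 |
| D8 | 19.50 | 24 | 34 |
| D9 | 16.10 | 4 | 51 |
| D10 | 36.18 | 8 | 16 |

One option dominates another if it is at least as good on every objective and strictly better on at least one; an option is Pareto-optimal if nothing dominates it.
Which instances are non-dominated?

D4, D6, D7, D8, D9

D1: dominated by D8 (price 19.50≤45.79, network 24≥8, vCPUs 34≥30).
D2: dominated by D1 (price 45.79≤63.44, network 8≥4, vCPUs 30≥18).
D3: dominated by D8 (price 19.50≤28.01, network 24≥2, vCPUs 34≥13).
D4: not dominated (best vCPUs).
D5: dominated by D1 (price 45.79≤61.69, network 8≥1, vCPUs 30≥10).
D6: not dominated.
D7: not dominated (best network).
D8: not dominated.
D9: not dominated (best price).
D10: dominated by D8 (price 19.50≤36.18, network 24≥8, vCPUs 34≥16).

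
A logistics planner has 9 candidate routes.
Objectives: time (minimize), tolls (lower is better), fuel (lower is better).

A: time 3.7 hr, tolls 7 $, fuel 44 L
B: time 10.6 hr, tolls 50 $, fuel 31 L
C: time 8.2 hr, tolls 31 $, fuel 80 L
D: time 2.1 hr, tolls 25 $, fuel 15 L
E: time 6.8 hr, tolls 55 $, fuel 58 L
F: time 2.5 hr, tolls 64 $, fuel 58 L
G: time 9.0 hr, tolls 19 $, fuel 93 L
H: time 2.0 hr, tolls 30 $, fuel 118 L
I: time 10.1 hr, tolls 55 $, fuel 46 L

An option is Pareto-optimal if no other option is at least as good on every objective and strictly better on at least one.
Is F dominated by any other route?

Yes

D vs F: time 2.1≤2.5, tolls 25≤64, fuel 15≤58 — D is at least as good on every objective and strictly better on at least one, so D dominates F.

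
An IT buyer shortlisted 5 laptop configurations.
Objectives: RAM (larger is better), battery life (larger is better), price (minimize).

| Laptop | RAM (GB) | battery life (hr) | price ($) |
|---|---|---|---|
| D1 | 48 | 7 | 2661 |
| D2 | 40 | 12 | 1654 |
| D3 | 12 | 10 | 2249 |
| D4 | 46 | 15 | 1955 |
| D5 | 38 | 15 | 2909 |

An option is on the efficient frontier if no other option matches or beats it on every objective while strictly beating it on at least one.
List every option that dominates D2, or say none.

none

D1: worse on battery life (7 vs 12).
D3: worse on RAM (12 vs 40).
D4: worse on price (1955 vs 1654).
D5: worse on RAM (38 vs 40).
No option dominates D2.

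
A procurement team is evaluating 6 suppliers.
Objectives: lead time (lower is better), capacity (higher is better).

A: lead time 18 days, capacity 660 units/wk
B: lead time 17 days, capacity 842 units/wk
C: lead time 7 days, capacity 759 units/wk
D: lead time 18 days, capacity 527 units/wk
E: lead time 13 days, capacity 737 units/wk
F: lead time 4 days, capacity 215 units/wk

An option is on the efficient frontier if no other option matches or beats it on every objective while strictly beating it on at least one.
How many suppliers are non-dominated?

3

A: dominated by B (lead time 17≤18, capacity 842≥660).
B: not dominated (best capacity).
C: not dominated.
D: dominated by A (lead time 18≤18, capacity 660≥527).
E: dominated by C (lead time 7≤13, capacity 759≥737).
F: not dominated (best lead time).
Pareto-optimal: B, C, F → 3.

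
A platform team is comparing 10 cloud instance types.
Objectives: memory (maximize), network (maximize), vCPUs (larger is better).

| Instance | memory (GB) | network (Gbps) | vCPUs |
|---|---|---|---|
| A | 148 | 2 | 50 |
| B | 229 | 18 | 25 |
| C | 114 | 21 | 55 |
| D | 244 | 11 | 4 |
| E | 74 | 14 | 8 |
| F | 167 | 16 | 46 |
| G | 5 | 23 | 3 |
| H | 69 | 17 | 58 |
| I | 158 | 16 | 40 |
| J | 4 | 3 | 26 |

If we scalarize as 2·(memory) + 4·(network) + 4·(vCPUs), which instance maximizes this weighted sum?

B

A: 2·148 + 4·2 + 4·50 = 504
B: 2·229 + 4·18 + 4·25 = 630
C: 2·114 + 4·21 + 4·55 = 532
D: 2·244 + 4·11 + 4·4 = 548
E: 2·74 + 4·14 + 4·8 = 236
F: 2·167 + 4·16 + 4·46 = 582
G: 2·5 + 4·23 + 4·3 = 114
H: 2·69 + 4·17 + 4·58 = 438
I: 2·158 + 4·16 + 4·40 = 540
J: 2·4 + 4·3 + 4·26 = 124
Highest: B at 630.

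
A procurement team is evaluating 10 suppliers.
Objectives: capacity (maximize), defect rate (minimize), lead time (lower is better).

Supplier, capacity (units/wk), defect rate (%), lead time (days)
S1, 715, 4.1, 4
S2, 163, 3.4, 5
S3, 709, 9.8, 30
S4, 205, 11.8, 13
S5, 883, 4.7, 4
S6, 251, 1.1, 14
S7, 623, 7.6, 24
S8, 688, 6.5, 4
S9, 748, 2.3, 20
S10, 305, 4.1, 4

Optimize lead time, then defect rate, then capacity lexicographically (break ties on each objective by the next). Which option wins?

First minimize lead time: best is 4, kept {S1, S5, S8, S10}.
Then minimize defect rate: best is 4.1, kept {S1, S10}.
Then maximize capacity: best is 715, kept {S1}.

S1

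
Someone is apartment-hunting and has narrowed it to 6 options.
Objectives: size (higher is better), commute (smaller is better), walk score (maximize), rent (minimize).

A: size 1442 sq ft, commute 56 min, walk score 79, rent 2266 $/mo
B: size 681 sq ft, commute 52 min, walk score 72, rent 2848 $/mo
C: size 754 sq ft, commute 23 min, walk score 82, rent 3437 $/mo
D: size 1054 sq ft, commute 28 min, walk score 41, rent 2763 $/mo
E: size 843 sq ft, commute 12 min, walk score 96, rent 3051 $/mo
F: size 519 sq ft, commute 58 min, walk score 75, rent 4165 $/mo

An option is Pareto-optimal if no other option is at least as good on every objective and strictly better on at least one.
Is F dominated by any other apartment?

Yes

A vs F: size 1442≥519, commute 56≤58, walk score 79≥75, rent 2266≤4165 — A is at least as good on every objective and strictly better on at least one, so A dominates F.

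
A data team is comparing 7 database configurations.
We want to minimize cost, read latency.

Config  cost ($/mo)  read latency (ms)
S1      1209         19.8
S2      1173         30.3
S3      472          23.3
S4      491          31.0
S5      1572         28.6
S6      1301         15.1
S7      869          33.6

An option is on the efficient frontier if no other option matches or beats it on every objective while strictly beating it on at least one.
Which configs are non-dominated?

S1, S3, S6

S1: not dominated.
S2: dominated by S3 (cost 472≤1173, read latency 23.3≤30.3).
S3: not dominated (best cost).
S4: dominated by S3 (cost 472≤491, read latency 23.3≤31.0).
S5: dominated by S1 (cost 1209≤1572, read latency 19.8≤28.6).
S6: not dominated (best read latency).
S7: dominated by S3 (cost 472≤869, read latency 23.3≤33.6).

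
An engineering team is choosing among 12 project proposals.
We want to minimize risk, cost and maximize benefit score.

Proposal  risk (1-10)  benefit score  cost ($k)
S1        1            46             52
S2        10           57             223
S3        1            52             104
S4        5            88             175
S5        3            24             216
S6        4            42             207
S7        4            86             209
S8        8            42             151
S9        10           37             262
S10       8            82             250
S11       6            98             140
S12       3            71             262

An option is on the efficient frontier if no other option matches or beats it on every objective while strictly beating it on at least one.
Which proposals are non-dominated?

S1: not dominated (best cost).
S2: dominated by S4 (risk 5≤10, benefit score 88≥57, cost 175≤223).
S3: not dominated.
S4: not dominated.
S5: dominated by S1 (risk 1≤3, benefit score 46≥24, cost 52≤216).
S6: dominated by S1 (risk 1≤4, benefit score 46≥42, cost 52≤207).
S7: not dominated.
S8: dominated by S1 (risk 1≤8, benefit score 46≥42, cost 52≤151).
S9: dominated by S1 (risk 1≤10, benefit score 46≥37, cost 52≤262).
S10: dominated by S4 (risk 5≤8, benefit score 88≥82, cost 175≤250).
S11: not dominated (best benefit score).
S12: not dominated.

S1, S3, S4, S7, S11, S12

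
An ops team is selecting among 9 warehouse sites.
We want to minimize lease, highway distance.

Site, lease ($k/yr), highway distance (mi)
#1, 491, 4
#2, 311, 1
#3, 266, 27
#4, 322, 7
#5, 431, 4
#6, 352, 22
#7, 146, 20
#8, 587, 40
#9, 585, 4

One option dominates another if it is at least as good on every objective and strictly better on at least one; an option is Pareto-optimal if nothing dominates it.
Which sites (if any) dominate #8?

#1, #2, #3, #4, #5, #6, #7, #9

#1: lease 491≤587, highway distance 4≤40 — dominates #8.
#2: lease 311≤587, highway distance 1≤40 — dominates #8.
#3: lease 266≤587, highway distance 27≤40 — dominates #8.
#4: lease 322≤587, highway distance 7≤40 — dominates #8.
#5: lease 431≤587, highway distance 4≤40 — dominates #8.
#6: lease 352≤587, highway distance 22≤40 — dominates #8.
#7: lease 146≤587, highway distance 20≤40 — dominates #8.
#9: lease 585≤587, highway distance 4≤40 — dominates #8.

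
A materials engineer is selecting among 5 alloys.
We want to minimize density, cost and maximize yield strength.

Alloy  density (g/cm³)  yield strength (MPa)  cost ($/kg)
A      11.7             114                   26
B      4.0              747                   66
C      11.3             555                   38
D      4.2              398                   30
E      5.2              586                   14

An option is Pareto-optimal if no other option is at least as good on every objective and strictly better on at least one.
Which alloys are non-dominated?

B, D, E

A: dominated by E (density 5.2≤11.7, yield strength 586≥114, cost 14≤26).
B: not dominated (best density).
C: dominated by E (density 5.2≤11.3, yield strength 586≥555, cost 14≤38).
D: not dominated.
E: not dominated (best cost).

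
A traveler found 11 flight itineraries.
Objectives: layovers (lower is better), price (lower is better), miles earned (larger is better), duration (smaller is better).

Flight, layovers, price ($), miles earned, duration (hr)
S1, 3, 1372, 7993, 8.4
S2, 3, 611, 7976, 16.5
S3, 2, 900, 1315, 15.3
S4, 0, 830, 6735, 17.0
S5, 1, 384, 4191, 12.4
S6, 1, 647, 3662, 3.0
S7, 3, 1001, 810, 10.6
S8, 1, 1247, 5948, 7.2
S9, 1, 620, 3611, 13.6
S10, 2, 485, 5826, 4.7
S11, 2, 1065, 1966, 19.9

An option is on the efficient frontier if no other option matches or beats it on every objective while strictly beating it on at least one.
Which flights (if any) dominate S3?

S5: layovers 1≤2, price 384≤900, miles earned 4191≥1315, duration 12.4≤15.3 — dominates S3.
S6: layovers 1≤2, price 647≤900, miles earned 3662≥1315, duration 3.0≤15.3 — dominates S3.
S9: layovers 1≤2, price 620≤900, miles earned 3611≥1315, duration 13.6≤15.3 — dominates S3.
S10: layovers 2≤2, price 485≤900, miles earned 5826≥1315, duration 4.7≤15.3 — dominates S3.
Others (S1, S2, S4, S7, S8, S11) are each worse than S3 on at least one objective.

S5, S6, S9, S10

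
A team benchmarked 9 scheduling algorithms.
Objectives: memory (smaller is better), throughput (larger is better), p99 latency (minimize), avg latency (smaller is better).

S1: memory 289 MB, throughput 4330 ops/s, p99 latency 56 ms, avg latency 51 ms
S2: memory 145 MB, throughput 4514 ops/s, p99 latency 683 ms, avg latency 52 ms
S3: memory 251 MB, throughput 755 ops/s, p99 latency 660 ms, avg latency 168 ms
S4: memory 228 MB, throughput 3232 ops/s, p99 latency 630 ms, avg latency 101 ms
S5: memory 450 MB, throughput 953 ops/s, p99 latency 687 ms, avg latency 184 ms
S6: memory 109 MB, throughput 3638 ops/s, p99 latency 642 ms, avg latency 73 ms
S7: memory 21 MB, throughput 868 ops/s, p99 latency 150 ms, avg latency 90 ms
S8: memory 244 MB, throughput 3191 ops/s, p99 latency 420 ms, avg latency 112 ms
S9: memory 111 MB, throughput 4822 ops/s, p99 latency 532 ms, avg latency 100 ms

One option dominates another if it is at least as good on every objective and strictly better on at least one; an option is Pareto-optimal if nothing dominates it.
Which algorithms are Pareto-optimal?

S1: not dominated (best p99 latency).
S2: not dominated.
S3: dominated by S4 (memory 228≤251, throughput 3232≥755, p99 latency 630≤660, avg latency 101≤168).
S4: dominated by S9 (memory 111≤228, throughput 4822≥3232, p99 latency 532≤630, avg latency 100≤101).
S5: dominated by S1 (memory 289≤450, throughput 4330≥953, p99 latency 56≤687, avg latency 51≤184).
S6: not dominated.
S7: not dominated (best memory).
S8: not dominated.
S9: not dominated (best throughput).

S1, S2, S6, S7, S8, S9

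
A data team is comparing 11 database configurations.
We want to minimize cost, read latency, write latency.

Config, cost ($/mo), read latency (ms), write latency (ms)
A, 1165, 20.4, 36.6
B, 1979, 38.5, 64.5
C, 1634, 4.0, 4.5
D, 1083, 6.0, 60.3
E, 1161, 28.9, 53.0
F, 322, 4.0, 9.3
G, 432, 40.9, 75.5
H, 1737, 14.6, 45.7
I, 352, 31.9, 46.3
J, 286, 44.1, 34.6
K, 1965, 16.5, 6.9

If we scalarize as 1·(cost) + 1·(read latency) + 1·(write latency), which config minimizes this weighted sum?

A: 1·1165 + 1·20.4 + 1·36.6 = 1222.0
B: 1·1979 + 1·38.5 + 1·64.5 = 2082.0
C: 1·1634 + 1·4.0 + 1·4.5 = 1642.5
D: 1·1083 + 1·6.0 + 1·60.3 = 1149.3
E: 1·1161 + 1·28.9 + 1·53.0 = 1242.9
F: 1·322 + 1·4.0 + 1·9.3 = 335.3
G: 1·432 + 1·40.9 + 1·75.5 = 548.4
H: 1·1737 + 1·14.6 + 1·45.7 = 1797.3
I: 1·352 + 1·31.9 + 1·46.3 = 430.2
J: 1·286 + 1·44.1 + 1·34.6 = 364.7
K: 1·1965 + 1·16.5 + 1·6.9 = 1988.4
Lowest: F at 335.3.

F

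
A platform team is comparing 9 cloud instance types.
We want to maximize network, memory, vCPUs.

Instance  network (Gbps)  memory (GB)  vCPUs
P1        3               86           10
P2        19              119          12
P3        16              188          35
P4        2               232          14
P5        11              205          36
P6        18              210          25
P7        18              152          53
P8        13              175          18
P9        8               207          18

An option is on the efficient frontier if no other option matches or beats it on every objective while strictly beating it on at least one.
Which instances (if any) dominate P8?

P3: network 16≥13, memory 188≥175, vCPUs 35≥18 — dominates P8.
P6: network 18≥13, memory 210≥175, vCPUs 25≥18 — dominates P8.
Others (P1, P2, P4, P5, P7, P9) are each worse than P8 on at least one objective.

P3, P6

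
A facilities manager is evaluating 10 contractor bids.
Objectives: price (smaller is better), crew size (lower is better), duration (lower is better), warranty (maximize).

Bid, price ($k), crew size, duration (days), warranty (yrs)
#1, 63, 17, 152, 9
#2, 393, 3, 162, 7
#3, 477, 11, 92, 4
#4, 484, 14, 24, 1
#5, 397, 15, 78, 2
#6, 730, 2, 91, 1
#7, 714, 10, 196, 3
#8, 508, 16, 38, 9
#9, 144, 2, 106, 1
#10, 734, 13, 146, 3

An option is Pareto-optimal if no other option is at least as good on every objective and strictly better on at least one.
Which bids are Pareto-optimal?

#1: not dominated (best price).
#2: not dominated.
#3: not dominated.
#4: not dominated (best duration).
#5: not dominated.
#6: not dominated.
#7: dominated by #2 (price 393≤714, crew size 3≤10, duration 162≤196, warranty 7≥3).
#8: not dominated.
#9: not dominated.
#10: dominated by #3 (price 477≤734, crew size 11≤13, duration 92≤146, warranty 4≥3).

#1, #2, #3, #4, #5, #6, #8, #9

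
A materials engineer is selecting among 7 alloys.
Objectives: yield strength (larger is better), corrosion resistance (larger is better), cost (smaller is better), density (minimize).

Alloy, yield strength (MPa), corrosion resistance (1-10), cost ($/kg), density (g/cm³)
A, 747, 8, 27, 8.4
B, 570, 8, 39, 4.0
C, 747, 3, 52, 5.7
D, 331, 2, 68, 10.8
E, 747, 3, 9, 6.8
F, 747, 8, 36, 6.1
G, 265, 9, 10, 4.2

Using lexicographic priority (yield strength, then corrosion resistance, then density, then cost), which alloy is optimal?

F

First maximize yield strength: best is 747, kept {A, C, E, F}.
Then maximize corrosion resistance: best is 8, kept {A, F}.
Then minimize density: best is 6.1, kept {F}.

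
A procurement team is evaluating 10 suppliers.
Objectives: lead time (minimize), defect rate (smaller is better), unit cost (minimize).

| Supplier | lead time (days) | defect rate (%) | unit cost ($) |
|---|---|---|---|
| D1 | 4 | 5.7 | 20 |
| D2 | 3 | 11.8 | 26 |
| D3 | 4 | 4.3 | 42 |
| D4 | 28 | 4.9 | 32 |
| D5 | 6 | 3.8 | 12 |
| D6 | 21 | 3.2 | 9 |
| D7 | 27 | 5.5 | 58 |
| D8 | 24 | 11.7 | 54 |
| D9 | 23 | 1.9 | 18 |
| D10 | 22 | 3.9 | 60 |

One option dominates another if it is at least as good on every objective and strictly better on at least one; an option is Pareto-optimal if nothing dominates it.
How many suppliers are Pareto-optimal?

6

D1: not dominated.
D2: not dominated (best lead time).
D3: not dominated.
D4: dominated by D5 (lead time 6≤28, defect rate 3.8≤4.9, unit cost 12≤32).
D5: not dominated.
D6: not dominated (best unit cost).
D7: dominated by D3 (lead time 4≤27, defect rate 4.3≤5.5, unit cost 42≤58).
D8: dominated by D1 (lead time 4≤24, defect rate 5.7≤11.7, unit cost 20≤54).
D9: not dominated (best defect rate).
D10: dominated by D5 (lead time 6≤22, defect rate 3.8≤3.9, unit cost 12≤60).
Pareto-optimal: D1, D2, D3, D5, D6, D9 → 6.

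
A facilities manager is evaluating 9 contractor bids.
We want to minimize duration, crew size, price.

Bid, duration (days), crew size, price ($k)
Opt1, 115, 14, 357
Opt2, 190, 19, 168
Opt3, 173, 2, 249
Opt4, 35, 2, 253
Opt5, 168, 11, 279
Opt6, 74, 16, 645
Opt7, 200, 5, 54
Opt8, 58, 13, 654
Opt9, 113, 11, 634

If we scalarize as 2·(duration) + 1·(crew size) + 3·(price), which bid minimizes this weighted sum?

Opt7

Opt1: 2·115 + 1·14 + 3·357 = 1315
Opt2: 2·190 + 1·19 + 3·168 = 903
Opt3: 2·173 + 1·2 + 3·249 = 1095
Opt4: 2·35 + 1·2 + 3·253 = 831
Opt5: 2·168 + 1·11 + 3·279 = 1184
Opt6: 2·74 + 1·16 + 3·645 = 2099
Opt7: 2·200 + 1·5 + 3·54 = 567
Opt8: 2·58 + 1·13 + 3·654 = 2091
Opt9: 2·113 + 1·11 + 3·634 = 2139
Lowest: Opt7 at 567.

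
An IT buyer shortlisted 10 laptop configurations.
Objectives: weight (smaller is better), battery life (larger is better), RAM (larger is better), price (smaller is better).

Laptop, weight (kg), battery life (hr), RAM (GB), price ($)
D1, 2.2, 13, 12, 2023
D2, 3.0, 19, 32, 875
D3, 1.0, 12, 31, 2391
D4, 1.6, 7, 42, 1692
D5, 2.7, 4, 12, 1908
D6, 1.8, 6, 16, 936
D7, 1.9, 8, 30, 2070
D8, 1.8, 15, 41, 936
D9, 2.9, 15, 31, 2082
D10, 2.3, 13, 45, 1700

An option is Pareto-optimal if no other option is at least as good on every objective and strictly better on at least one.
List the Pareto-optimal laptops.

D1: dominated by D8 (weight 1.8≤2.2, battery life 15≥13, RAM 41≥12, price 936≤2023).
D2: not dominated (best battery life).
D3: not dominated (best weight).
D4: not dominated.
D5: dominated by D4 (weight 1.6≤2.7, battery life 7≥4, RAM 42≥12, price 1692≤1908).
D6: dominated by D8 (weight 1.8≤1.8, battery life 15≥6, RAM 41≥16, price 936≤936).
D7: dominated by D8 (weight 1.8≤1.9, battery life 15≥8, RAM 41≥30, price 936≤2070).
D8: not dominated.
D9: dominated by D8 (weight 1.8≤2.9, battery life 15≥15, RAM 41≥31, price 936≤2082).
D10: not dominated (best RAM).

D2, D3, D4, D8, D10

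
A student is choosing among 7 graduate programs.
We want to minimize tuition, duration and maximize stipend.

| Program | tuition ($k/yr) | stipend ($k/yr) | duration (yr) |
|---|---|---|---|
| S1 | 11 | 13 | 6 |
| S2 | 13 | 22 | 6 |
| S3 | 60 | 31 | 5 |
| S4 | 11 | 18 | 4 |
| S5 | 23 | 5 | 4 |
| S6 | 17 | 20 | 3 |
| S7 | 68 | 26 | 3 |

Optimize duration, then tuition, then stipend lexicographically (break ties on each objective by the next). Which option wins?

First minimize duration: best is 3, kept {S6, S7}.
Then minimize tuition: best is 17, kept {S6}.

S6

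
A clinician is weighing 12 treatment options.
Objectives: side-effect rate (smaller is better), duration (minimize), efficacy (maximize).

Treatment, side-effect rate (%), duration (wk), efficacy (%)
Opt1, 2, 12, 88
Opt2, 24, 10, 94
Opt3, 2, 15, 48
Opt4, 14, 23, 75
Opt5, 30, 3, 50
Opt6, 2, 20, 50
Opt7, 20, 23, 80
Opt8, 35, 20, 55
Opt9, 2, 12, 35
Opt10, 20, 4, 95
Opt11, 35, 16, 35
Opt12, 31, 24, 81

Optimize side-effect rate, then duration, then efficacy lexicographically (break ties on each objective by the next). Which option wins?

First minimize side-effect rate: best is 2, kept {Opt1, Opt3, Opt6, Opt9}.
Then minimize duration: best is 12, kept {Opt1, Opt9}.
Then maximize efficacy: best is 88, kept {Opt1}.

Opt1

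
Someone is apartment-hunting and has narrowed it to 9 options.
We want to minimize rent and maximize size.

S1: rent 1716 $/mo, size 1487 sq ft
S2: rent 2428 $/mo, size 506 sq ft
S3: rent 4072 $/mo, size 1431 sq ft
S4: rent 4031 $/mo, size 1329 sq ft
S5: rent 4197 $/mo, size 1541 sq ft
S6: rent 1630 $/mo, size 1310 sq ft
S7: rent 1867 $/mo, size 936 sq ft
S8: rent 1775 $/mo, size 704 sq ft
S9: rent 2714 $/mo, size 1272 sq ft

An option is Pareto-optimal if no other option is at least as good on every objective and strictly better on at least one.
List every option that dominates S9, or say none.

S1: rent 1716≤2714, size 1487≥1272 — dominates S9.
S6: rent 1630≤2714, size 1310≥1272 — dominates S9.
Others (S2, S3, S4, S5, S7, S8) are each worse than S9 on at least one objective.

S1, S6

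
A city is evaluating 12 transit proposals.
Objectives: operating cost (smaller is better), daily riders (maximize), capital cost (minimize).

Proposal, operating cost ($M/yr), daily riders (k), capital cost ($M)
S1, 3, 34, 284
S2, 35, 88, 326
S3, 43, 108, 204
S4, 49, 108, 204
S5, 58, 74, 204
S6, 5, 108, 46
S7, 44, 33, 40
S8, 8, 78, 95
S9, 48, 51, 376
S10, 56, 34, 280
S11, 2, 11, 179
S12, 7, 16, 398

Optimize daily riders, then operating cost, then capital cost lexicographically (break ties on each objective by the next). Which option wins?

First maximize daily riders: best is 108, kept {S3, S4, S6}.
Then minimize operating cost: best is 5, kept {S6}.

S6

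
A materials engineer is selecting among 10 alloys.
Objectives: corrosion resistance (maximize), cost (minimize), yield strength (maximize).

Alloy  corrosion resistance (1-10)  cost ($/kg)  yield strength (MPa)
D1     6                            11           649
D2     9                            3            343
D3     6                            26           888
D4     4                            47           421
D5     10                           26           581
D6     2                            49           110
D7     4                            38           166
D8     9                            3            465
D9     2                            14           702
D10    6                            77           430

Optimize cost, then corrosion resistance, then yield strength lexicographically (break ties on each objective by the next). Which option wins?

D8

First minimize cost: best is 3, kept {D2, D8}.
Then maximize corrosion resistance: best is 9, kept {D2, D8}.
Then maximize yield strength: best is 465, kept {D8}.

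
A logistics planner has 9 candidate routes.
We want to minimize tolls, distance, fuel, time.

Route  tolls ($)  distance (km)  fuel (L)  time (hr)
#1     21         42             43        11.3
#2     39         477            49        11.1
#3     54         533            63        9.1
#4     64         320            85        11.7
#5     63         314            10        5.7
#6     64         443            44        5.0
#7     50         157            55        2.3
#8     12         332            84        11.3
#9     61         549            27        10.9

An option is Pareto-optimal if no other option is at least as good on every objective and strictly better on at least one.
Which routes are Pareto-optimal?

#1: not dominated (best distance).
#2: not dominated.
#3: dominated by #7 (tolls 50≤54, distance 157≤533, fuel 55≤63, time 2.3≤9.1).
#4: dominated by #1 (tolls 21≤64, distance 42≤320, fuel 43≤85, time 11.3≤11.7).
#5: not dominated (best fuel).
#6: not dominated.
#7: not dominated (best time).
#8: not dominated (best tolls).
#9: not dominated.

#1, #2, #5, #6, #7, #8, #9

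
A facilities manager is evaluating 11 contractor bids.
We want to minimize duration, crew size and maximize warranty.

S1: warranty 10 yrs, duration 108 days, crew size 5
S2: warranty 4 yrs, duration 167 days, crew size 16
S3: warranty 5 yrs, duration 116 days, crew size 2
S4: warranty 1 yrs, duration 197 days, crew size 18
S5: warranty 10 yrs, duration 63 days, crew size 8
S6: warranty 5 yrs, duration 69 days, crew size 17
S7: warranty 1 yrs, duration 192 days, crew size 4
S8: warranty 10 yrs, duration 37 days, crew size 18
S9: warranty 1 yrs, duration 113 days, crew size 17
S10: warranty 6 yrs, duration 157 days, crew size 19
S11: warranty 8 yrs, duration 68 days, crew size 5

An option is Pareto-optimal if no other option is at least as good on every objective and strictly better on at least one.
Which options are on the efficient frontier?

S1, S3, S5, S8, S11

S1: not dominated.
S2: dominated by S1 (warranty 10≥4, duration 108≤167, crew size 5≤16).
S3: not dominated (best crew size).
S4: dominated by S1 (warranty 10≥1, duration 108≤197, crew size 5≤18).
S5: not dominated.
S6: dominated by S5 (warranty 10≥5, duration 63≤69, crew size 8≤17).
S7: dominated by S3 (warranty 5≥1, duration 116≤192, crew size 2≤4).
S8: not dominated (best duration).
S9: dominated by S1 (warranty 10≥1, duration 108≤113, crew size 5≤17).
S10: dominated by S1 (warranty 10≥6, duration 108≤157, crew size 5≤19).
S11: not dominated.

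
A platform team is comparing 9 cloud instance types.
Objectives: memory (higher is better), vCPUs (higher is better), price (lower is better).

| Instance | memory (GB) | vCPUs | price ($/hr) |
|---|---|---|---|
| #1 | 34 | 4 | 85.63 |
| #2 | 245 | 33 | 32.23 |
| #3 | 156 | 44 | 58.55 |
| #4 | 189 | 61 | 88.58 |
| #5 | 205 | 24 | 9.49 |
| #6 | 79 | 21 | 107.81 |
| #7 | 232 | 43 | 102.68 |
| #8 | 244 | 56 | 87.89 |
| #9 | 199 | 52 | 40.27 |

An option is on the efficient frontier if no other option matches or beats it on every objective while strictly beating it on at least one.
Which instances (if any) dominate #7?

#8

#8: memory 244≥232, vCPUs 56≥43, price 87.89≤102.68 — dominates #7.
Others (#1, #2, #3, #4, #5, #6, #9) are each worse than #7 on at least one objective.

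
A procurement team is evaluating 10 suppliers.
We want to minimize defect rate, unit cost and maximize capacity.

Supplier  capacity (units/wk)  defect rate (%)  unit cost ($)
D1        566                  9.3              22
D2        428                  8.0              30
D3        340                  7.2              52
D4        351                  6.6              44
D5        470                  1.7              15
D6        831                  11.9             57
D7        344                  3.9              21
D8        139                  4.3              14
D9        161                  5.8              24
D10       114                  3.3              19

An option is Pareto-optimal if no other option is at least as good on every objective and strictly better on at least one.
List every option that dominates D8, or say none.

none

D1: worse on defect rate (9.3 vs 4.3).
D2: worse on defect rate (8.0 vs 4.3).
D3: worse on defect rate (7.2 vs 4.3).
D4: worse on defect rate (6.6 vs 4.3).
D5: worse on unit cost (15 vs 14).
D6: worse on defect rate (11.9 vs 4.3).
D7: worse on unit cost (21 vs 14).
D9: worse on defect rate (5.8 vs 4.3).
D10: worse on capacity (114 vs 139).
No option dominates D8.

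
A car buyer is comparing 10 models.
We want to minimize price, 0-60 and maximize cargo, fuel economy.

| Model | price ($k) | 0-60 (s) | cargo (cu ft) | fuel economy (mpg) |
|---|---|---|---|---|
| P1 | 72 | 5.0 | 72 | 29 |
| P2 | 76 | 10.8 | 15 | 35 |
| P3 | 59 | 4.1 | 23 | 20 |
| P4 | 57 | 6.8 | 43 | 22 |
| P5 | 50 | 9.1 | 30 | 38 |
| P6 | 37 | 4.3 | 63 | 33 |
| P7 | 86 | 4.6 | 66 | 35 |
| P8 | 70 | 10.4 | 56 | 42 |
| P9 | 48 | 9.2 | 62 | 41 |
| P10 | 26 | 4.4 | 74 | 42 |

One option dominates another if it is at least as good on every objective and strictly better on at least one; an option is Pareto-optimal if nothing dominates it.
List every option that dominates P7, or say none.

P10

P10: price 26≤86, 0-60 4.4≤4.6, cargo 74≥66, fuel economy 42≥35 — dominates P7.
Others (P1, P2, P3, P4, P5, P6, P8, P9) are each worse than P7 on at least one objective.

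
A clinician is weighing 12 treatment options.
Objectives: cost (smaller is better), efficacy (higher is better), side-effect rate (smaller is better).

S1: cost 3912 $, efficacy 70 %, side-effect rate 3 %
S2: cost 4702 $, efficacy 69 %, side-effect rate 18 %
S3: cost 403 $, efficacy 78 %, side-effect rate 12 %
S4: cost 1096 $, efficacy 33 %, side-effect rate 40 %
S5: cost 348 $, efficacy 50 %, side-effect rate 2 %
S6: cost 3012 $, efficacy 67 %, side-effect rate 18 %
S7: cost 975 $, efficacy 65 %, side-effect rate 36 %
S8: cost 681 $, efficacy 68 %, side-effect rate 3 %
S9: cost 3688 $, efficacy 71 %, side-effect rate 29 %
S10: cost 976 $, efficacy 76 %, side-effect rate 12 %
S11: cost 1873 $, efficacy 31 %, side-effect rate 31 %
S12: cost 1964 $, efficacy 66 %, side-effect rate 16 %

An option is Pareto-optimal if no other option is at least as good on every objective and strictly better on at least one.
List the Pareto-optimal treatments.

S1, S3, S5, S8

S1: not dominated.
S2: dominated by S1 (cost 3912≤4702, efficacy 70≥69, side-effect rate 3≤18).
S3: not dominated (best efficacy).
S4: dominated by S3 (cost 403≤1096, efficacy 78≥33, side-effect rate 12≤40).
S5: not dominated (best cost).
S6: dominated by S3 (cost 403≤3012, efficacy 78≥67, side-effect rate 12≤18).
S7: dominated by S3 (cost 403≤975, efficacy 78≥65, side-effect rate 12≤36).
S8: not dominated.
S9: dominated by S3 (cost 403≤3688, efficacy 78≥71, side-effect rate 12≤29).
S10: dominated by S3 (cost 403≤976, efficacy 78≥76, side-effect rate 12≤12).
S11: dominated by S3 (cost 403≤1873, efficacy 78≥31, side-effect rate 12≤31).
S12: dominated by S3 (cost 403≤1964, efficacy 78≥66, side-effect rate 12≤16).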